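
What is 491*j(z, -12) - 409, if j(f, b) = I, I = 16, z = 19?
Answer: 7447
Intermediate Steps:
j(f, b) = 16
491*j(z, -12) - 409 = 491*16 - 409 = 7856 - 409 = 7447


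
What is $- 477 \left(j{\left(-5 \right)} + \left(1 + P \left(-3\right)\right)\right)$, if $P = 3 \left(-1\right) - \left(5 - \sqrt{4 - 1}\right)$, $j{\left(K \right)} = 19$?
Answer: $-20988 + 1431 \sqrt{3} \approx -18509.0$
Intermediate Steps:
$P = -8 + \sqrt{3}$ ($P = -3 - \left(5 - \sqrt{3}\right) = -8 + \sqrt{3} \approx -6.268$)
$- 477 \left(j{\left(-5 \right)} + \left(1 + P \left(-3\right)\right)\right) = - 477 \left(19 + \left(1 + \left(-8 + \sqrt{3}\right) \left(-3\right)\right)\right) = - 477 \left(19 + \left(1 + \left(24 - 3 \sqrt{3}\right)\right)\right) = - 477 \left(19 + \left(25 - 3 \sqrt{3}\right)\right) = - 477 \left(44 - 3 \sqrt{3}\right) = -20988 + 1431 \sqrt{3}$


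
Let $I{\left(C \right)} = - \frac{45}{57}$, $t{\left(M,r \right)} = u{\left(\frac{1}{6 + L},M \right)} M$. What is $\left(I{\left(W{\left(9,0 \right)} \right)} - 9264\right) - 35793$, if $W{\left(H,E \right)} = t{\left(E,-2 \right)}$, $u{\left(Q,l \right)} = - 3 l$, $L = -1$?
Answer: $- \frac{856098}{19} \approx -45058.0$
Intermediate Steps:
$t{\left(M,r \right)} = - 3 M^{2}$ ($t{\left(M,r \right)} = - 3 M M = - 3 M^{2}$)
$W{\left(H,E \right)} = - 3 E^{2}$
$I{\left(C \right)} = - \frac{15}{19}$ ($I{\left(C \right)} = \left(-45\right) \frac{1}{57} = - \frac{15}{19}$)
$\left(I{\left(W{\left(9,0 \right)} \right)} - 9264\right) - 35793 = \left(- \frac{15}{19} - 9264\right) - 35793 = - \frac{176031}{19} - 35793 = - \frac{856098}{19}$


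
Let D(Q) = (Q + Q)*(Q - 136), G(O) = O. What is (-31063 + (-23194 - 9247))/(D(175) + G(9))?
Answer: -21168/4553 ≈ -4.6492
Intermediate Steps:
D(Q) = 2*Q*(-136 + Q) (D(Q) = (2*Q)*(-136 + Q) = 2*Q*(-136 + Q))
(-31063 + (-23194 - 9247))/(D(175) + G(9)) = (-31063 + (-23194 - 9247))/(2*175*(-136 + 175) + 9) = (-31063 - 32441)/(2*175*39 + 9) = -63504/(13650 + 9) = -63504/13659 = -63504*1/13659 = -21168/4553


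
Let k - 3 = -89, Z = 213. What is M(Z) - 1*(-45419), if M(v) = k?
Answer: 45333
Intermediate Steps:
k = -86 (k = 3 - 89 = -86)
M(v) = -86
M(Z) - 1*(-45419) = -86 - 1*(-45419) = -86 + 45419 = 45333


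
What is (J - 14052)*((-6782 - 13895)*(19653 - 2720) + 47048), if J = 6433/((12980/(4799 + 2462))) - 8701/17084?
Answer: 101441456893506278763/27718790 ≈ 3.6597e+12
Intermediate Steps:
J = 99735115389/27718790 (J = 6433/((12980/7261)) - 8701*1/17084 = 6433/((12980*(1/7261))) - 8701/17084 = 6433/(12980/7261) - 8701/17084 = 6433*(7261/12980) - 8701/17084 = 46710013/12980 - 8701/17084 = 99735115389/27718790 ≈ 3598.1)
(J - 14052)*((-6782 - 13895)*(19653 - 2720) + 47048) = (99735115389/27718790 - 14052)*((-6782 - 13895)*(19653 - 2720) + 47048) = -289769321691*(-20677*16933 + 47048)/27718790 = -289769321691*(-350123641 + 47048)/27718790 = -289769321691/27718790*(-350076593) = 101441456893506278763/27718790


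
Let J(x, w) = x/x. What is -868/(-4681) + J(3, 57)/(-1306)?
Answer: 36417/197206 ≈ 0.18466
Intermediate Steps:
J(x, w) = 1
-868/(-4681) + J(3, 57)/(-1306) = -868/(-4681) + 1/(-1306) = -868*(-1/4681) + 1*(-1/1306) = 28/151 - 1/1306 = 36417/197206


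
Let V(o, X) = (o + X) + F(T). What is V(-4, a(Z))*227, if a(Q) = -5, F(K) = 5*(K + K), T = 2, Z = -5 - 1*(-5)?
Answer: 2497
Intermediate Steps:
Z = 0 (Z = -5 + 5 = 0)
F(K) = 10*K (F(K) = 5*(2*K) = 10*K)
V(o, X) = 20 + X + o (V(o, X) = (o + X) + 10*2 = (X + o) + 20 = 20 + X + o)
V(-4, a(Z))*227 = (20 - 5 - 4)*227 = 11*227 = 2497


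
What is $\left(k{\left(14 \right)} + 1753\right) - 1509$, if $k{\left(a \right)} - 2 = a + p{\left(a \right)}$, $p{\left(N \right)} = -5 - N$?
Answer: $241$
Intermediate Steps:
$k{\left(a \right)} = -3$ ($k{\left(a \right)} = 2 + \left(a - \left(5 + a\right)\right) = 2 - 5 = -3$)
$\left(k{\left(14 \right)} + 1753\right) - 1509 = \left(-3 + 1753\right) - 1509 = 1750 - 1509 = 241$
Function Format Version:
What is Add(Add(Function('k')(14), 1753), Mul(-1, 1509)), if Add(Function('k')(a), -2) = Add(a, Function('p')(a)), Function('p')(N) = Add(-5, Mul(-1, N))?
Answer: 241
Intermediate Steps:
Function('k')(a) = -3 (Function('k')(a) = Add(2, Add(a, Add(-5, Mul(-1, a)))) = Add(2, -5) = -3)
Add(Add(Function('k')(14), 1753), Mul(-1, 1509)) = Add(Add(-3, 1753), Mul(-1, 1509)) = Add(1750, -1509) = 241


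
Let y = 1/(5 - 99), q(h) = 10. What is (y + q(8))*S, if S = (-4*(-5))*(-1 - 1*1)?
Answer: -18780/47 ≈ -399.57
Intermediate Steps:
y = -1/94 (y = 1/(-94) = -1/94 ≈ -0.010638)
S = -40 (S = 20*(-1 - 1) = 20*(-2) = -40)
(y + q(8))*S = (-1/94 + 10)*(-40) = (939/94)*(-40) = -18780/47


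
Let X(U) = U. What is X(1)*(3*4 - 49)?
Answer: -37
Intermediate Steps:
X(1)*(3*4 - 49) = 1*(3*4 - 49) = 1*(12 - 49) = 1*(-37) = -37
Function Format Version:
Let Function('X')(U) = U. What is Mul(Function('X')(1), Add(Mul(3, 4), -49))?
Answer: -37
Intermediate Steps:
Mul(Function('X')(1), Add(Mul(3, 4), -49)) = Mul(1, Add(Mul(3, 4), -49)) = Mul(1, Add(12, -49)) = Mul(1, -37) = -37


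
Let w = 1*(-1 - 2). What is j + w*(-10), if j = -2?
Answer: 28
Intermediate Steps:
w = -3 (w = 1*(-3) = -3)
j + w*(-10) = -2 - 3*(-10) = -2 + 30 = 28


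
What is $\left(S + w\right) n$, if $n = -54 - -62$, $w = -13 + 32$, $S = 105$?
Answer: $992$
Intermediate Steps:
$w = 19$
$n = 8$ ($n = -54 + 62 = 8$)
$\left(S + w\right) n = \left(105 + 19\right) 8 = 124 \cdot 8 = 992$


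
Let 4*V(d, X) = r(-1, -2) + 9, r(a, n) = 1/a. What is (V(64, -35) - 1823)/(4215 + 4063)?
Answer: -1821/8278 ≈ -0.21998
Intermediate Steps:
V(d, X) = 2 (V(d, X) = (1/(-1) + 9)/4 = (-1 + 9)/4 = (1/4)*8 = 2)
(V(64, -35) - 1823)/(4215 + 4063) = (2 - 1823)/(4215 + 4063) = -1821/8278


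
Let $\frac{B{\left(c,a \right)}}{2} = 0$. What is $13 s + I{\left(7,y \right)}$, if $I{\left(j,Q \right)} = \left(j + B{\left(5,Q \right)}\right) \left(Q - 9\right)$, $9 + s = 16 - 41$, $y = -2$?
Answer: $-519$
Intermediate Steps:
$s = -34$ ($s = -9 + \left(16 - 41\right) = -9 - 25 = -34$)
$B{\left(c,a \right)} = 0$ ($B{\left(c,a \right)} = 2 \cdot 0 = 0$)
$I{\left(j,Q \right)} = j \left(-9 + Q\right)$ ($I{\left(j,Q \right)} = \left(j + 0\right) \left(Q - 9\right) = j \left(-9 + Q\right)$)
$13 s + I{\left(7,y \right)} = 13 \left(-34\right) + 7 \left(-9 - 2\right) = -442 + 7 \left(-11\right) = -442 - 77 = -519$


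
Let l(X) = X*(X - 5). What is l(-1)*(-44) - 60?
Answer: -324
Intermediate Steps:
l(X) = X*(-5 + X)
l(-1)*(-44) - 60 = -(-5 - 1)*(-44) - 60 = -1*(-6)*(-44) - 60 = 6*(-44) - 60 = -264 - 60 = -324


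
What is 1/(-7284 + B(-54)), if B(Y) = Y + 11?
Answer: -1/7327 ≈ -0.00013648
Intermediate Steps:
B(Y) = 11 + Y
1/(-7284 + B(-54)) = 1/(-7284 + (11 - 54)) = 1/(-7284 - 43) = 1/(-7327) = -1/7327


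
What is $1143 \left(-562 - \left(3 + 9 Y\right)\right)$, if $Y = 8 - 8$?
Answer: $-645795$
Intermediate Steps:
$Y = 0$ ($Y = 8 - 8 = 0$)
$1143 \left(-562 - \left(3 + 9 Y\right)\right) = 1143 \left(-562 - 3\right) = 1143 \left(-565\right) = -645795$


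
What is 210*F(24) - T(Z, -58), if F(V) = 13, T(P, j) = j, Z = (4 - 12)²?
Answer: 2788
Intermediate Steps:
Z = 64 (Z = (-8)² = 64)
210*F(24) - T(Z, -58) = 210*13 - 1*(-58) = 2730 + 58 = 2788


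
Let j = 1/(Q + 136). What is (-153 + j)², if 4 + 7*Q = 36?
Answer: 22663797025/968256 ≈ 23407.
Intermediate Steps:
Q = 32/7 (Q = -4/7 + (⅐)*36 = -4/7 + 36/7 = 32/7 ≈ 4.5714)
j = 7/984 (j = 1/(32/7 + 136) = 1/(984/7) = 7/984 ≈ 0.0071138)
(-153 + j)² = (-153 + 7/984)² = (-150545/984)² = 22663797025/968256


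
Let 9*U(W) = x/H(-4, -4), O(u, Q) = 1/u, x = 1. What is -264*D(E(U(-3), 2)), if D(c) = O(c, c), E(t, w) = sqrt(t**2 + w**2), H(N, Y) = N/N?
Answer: -2376*sqrt(13)/65 ≈ -131.80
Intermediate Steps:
H(N, Y) = 1
U(W) = 1/9 (U(W) = (1/1)/9 = (1*1)/9 = (1/9)*1 = 1/9)
D(c) = 1/c
-264*D(E(U(-3), 2)) = -264/sqrt((1/9)**2 + 2**2) = -264/sqrt(1/81 + 4) = -264*9*sqrt(13)/65 = -2376*sqrt(13)/65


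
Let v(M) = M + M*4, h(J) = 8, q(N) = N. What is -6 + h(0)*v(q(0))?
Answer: -6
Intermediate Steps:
v(M) = 5*M (v(M) = M + 4*M = 5*M)
-6 + h(0)*v(q(0)) = -6 + 8*(5*0) = -6 + 8*0 = -6 + 0 = -6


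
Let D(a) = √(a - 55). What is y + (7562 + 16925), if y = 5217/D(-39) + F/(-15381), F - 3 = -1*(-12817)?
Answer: 376621727/15381 - 111*I*√94/2 ≈ 24486.0 - 538.09*I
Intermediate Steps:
D(a) = √(-55 + a)
F = 12820 (F = 3 - 1*(-12817) = 3 + 12817 = 12820)
y = -12820/15381 - 111*I*√94/2 (y = 5217/(√(-55 - 39)) + 12820/(-15381) = 5217/(√(-94)) + 12820*(-1/15381) = 5217/((I*√94)) - 12820/15381 = 5217*(-I*√94/94) - 12820/15381 = -111*I*√94/2 - 12820/15381 = -12820/15381 - 111*I*√94/2 ≈ -0.8335 - 538.09*I)
y + (7562 + 16925) = (-12820/15381 - 111*I*√94/2) + (7562 + 16925) = (-12820/15381 - 111*I*√94/2) + 24487 = 376621727/15381 - 111*I*√94/2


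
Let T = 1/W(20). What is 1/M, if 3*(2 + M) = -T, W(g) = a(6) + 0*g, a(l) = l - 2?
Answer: -12/25 ≈ -0.48000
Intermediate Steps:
a(l) = -2 + l
W(g) = 4 (W(g) = (-2 + 6) + 0*g = 4 + 0 = 4)
T = ¼ (T = 1/4 = ¼ ≈ 0.25000)
M = -25/12 (M = -2 + (-1*¼)/3 = -2 + (⅓)*(-¼) = -2 - 1/12 = -25/12 ≈ -2.0833)
1/M = 1/(-25/12) = -12/25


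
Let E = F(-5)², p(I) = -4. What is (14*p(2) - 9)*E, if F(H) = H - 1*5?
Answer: -6500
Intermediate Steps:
F(H) = -5 + H (F(H) = H - 5 = -5 + H)
E = 100 (E = (-5 - 5)² = (-10)² = 100)
(14*p(2) - 9)*E = (14*(-4) - 9)*100 = (-56 - 9)*100 = -65*100 = -6500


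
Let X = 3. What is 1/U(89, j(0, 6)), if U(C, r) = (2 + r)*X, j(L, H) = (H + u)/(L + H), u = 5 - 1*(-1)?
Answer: 1/12 ≈ 0.083333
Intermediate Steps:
u = 6 (u = 5 + 1 = 6)
j(L, H) = (6 + H)/(H + L) (j(L, H) = (H + 6)/(L + H) = (6 + H)/(H + L))
U(C, r) = 6 + 3*r (U(C, r) = (2 + r)*3 = 6 + 3*r)
1/U(89, j(0, 6)) = 1/(6 + 3*((6 + 6)/(6 + 0))) = 1/(6 + 3*(12/6)) = 1/(6 + 3*((⅙)*12)) = 1/(6 + 3*2) = 1/(6 + 6) = 1/12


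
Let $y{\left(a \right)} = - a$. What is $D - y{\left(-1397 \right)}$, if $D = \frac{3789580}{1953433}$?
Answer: $- \frac{2725156321}{1953433} \approx -1395.1$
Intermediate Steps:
$D = \frac{3789580}{1953433}$ ($D = 3789580 \cdot \frac{1}{1953433} = \frac{3789580}{1953433} \approx 1.94$)
$D - y{\left(-1397 \right)} = \frac{3789580}{1953433} - \left(-1\right) \left(-1397\right) = \frac{3789580}{1953433} - 1397 = - \frac{2725156321}{1953433}$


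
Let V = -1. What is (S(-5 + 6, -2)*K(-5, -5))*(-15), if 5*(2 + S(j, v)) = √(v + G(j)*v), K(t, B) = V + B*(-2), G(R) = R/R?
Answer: 270 - 54*I ≈ 270.0 - 54.0*I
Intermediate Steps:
G(R) = 1
K(t, B) = -1 - 2*B (K(t, B) = -1 + B*(-2) = -1 - 2*B)
S(j, v) = -2 + √2*√v/5 (S(j, v) = -2 + √(v + 1*v)/5 = -2 + √(v + v)/5 = -2 + √(2*v)/5 = -2 + (√2*√v)/5 = -2 + √2*√v/5)
(S(-5 + 6, -2)*K(-5, -5))*(-15) = ((-2 + √2*√(-2)/5)*(-1 - 2*(-5)))*(-15) = ((-2 + √2*(I*√2)/5)*(-1 + 10))*(-15) = ((-2 + 2*I/5)*9)*(-15) = (-18 + 18*I/5)*(-15) = 270 - 54*I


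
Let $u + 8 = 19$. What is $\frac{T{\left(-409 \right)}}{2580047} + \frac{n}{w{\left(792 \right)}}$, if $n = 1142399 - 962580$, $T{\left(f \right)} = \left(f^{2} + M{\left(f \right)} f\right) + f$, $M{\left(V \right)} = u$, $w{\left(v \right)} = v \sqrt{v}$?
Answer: $\frac{162373}{2580047} + \frac{179819 \sqrt{22}}{104544} \approx 8.1306$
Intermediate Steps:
$w{\left(v \right)} = v^{\frac{3}{2}}$
$u = 11$ ($u = -8 + 19 = 11$)
$M{\left(V \right)} = 11$
$T{\left(f \right)} = f^{2} + 12 f$ ($T{\left(f \right)} = \left(f^{2} + 11 f\right) + f = f^{2} + 12 f$)
$n = 179819$ ($n = 1142399 - 962580 = 179819$)
$\frac{T{\left(-409 \right)}}{2580047} + \frac{n}{w{\left(792 \right)}} = \frac{\left(-409\right) \left(12 - 409\right)}{2580047} + \frac{179819}{792^{\frac{3}{2}}} = \left(-409\right) \left(-397\right) \frac{1}{2580047} + \frac{179819}{4752 \sqrt{22}} = 162373 \cdot \frac{1}{2580047} + 179819 \frac{\sqrt{22}}{104544} = \frac{162373}{2580047} + \frac{179819 \sqrt{22}}{104544}$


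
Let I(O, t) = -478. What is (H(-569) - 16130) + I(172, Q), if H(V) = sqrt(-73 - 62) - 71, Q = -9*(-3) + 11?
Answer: -16679 + 3*I*sqrt(15) ≈ -16679.0 + 11.619*I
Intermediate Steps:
Q = 38 (Q = 27 + 11 = 38)
H(V) = -71 + 3*I*sqrt(15) (H(V) = sqrt(-135) - 71 = 3*I*sqrt(15) - 71 = -71 + 3*I*sqrt(15))
(H(-569) - 16130) + I(172, Q) = ((-71 + 3*I*sqrt(15)) - 16130) - 478 = (-16201 + 3*I*sqrt(15)) - 478 = -16679 + 3*I*sqrt(15)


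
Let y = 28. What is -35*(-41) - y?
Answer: 1407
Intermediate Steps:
-35*(-41) - y = -35*(-41) - 1*28 = 1435 - 28 = 1407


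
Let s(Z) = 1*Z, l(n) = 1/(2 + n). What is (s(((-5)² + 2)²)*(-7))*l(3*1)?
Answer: -5103/5 ≈ -1020.6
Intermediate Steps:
s(Z) = Z
(s(((-5)² + 2)²)*(-7))*l(3*1) = (((-5)² + 2)²*(-7))/(2 + 3*1) = ((25 + 2)²*(-7))/(2 + 3) = (27²*(-7))/5 = (729*(-7))*(⅕) = -5103*⅕ = -5103/5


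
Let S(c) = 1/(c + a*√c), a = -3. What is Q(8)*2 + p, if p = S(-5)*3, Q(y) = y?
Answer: 221/14 + 9*I*√5/70 ≈ 15.786 + 0.28749*I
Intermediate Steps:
S(c) = 1/(c - 3*√c)
p = 3/(-5 - 3*I*√5) ≈ -0.21429 + 0.28749*I
Q(8)*2 + p = 8*2 + (-3/14 + 9*I*√5/70) = 16 + (-3/14 + 9*I*√5/70) = 221/14 + 9*I*√5/70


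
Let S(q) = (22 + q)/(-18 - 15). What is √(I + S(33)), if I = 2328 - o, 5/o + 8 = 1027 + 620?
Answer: 59*√16157262/4917 ≈ 48.232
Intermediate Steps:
o = 5/1639 (o = 5/(-8 + (1027 + 620)) = 5/(-8 + 1647) = 5/1639 ≈ 0.0030506)
S(q) = -⅔ - q/33 (S(q) = (22 + q)/(-33) = (22 + q)*(-1/33) = -⅔ - q/33)
I = 3815587/1639 (I = 2328 - 1*5/1639 = 2328 - 5/1639 = 3815587/1639 ≈ 2328.0)
√(I + S(33)) = √(3815587/1639 + (-⅔ - 1/33*33)) = √(3815587/1639 + (-⅔ - 1)) = √(3815587/1639 - 5/3) = √(11438566/4917) = 59*√16157262/4917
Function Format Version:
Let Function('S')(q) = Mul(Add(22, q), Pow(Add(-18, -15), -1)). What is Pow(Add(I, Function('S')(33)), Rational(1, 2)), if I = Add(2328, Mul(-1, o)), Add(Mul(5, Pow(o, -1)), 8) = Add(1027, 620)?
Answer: Mul(Rational(59, 4917), Pow(16157262, Rational(1, 2))) ≈ 48.232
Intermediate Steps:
o = Rational(5, 1639) (o = Mul(5, Pow(Add(-8, Add(1027, 620)), -1)) = Mul(5, Pow(Add(-8, 1647), -1)) = Mul(5, Pow(1639, -1)) = Mul(5, Rational(1, 1639)) = Rational(5, 1639) ≈ 0.0030506)
Function('S')(q) = Add(Rational(-2, 3), Mul(Rational(-1, 33), q)) (Function('S')(q) = Mul(Add(22, q), Pow(-33, -1)) = Mul(Add(22, q), Rational(-1, 33)) = Add(Rational(-2, 3), Mul(Rational(-1, 33), q)))
I = Rational(3815587, 1639) (I = Add(2328, Mul(-1, Rational(5, 1639))) = Add(2328, Rational(-5, 1639)) = Rational(3815587, 1639) ≈ 2328.0)
Pow(Add(I, Function('S')(33)), Rational(1, 2)) = Pow(Add(Rational(3815587, 1639), Add(Rational(-2, 3), Mul(Rational(-1, 33), 33))), Rational(1, 2)) = Pow(Add(Rational(3815587, 1639), Add(Rational(-2, 3), -1)), Rational(1, 2)) = Pow(Add(Rational(3815587, 1639), Rational(-5, 3)), Rational(1, 2)) = Pow(Rational(11438566, 4917), Rational(1, 2)) = Mul(Rational(59, 4917), Pow(16157262, Rational(1, 2)))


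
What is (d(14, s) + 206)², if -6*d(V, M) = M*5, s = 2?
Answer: 375769/9 ≈ 41752.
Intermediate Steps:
d(V, M) = -5*M/6 (d(V, M) = -M*5/6 = -5*M/6)
(d(14, s) + 206)² = (-⅚*2 + 206)² = (-5/3 + 206)² = (613/3)² = 375769/9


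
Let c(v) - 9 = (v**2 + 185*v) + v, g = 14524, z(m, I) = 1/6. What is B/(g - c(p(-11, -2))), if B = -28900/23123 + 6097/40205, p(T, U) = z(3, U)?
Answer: -36753968484/484746218285945 ≈ -7.5821e-5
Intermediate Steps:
z(m, I) = 1/6
p(T, U) = 1/6
c(v) = 9 + v**2 + 186*v (c(v) = 9 + ((v**2 + 185*v) + v) = 9 + (v**2 + 186*v) = 9 + v**2 + 186*v)
B = -1020943569/929660215 (B = -28900*1/23123 + 6097*(1/40205) = -28900/23123 + 6097/40205 = -1020943569/929660215 ≈ -1.0982)
B/(g - c(p(-11, -2))) = -1020943569/(929660215*(14524 - (9 + (1/6)**2 + 186*(1/6)))) = -1020943569/(929660215*(14524 - (9 + 1/36 + 31))) = -1020943569/(929660215*(14524 - 1*1441/36)) = -1020943569/(929660215*(14524 - 1441/36)) = -1020943569/(929660215*521423/36) = -1020943569/929660215*36/521423 = -36753968484/484746218285945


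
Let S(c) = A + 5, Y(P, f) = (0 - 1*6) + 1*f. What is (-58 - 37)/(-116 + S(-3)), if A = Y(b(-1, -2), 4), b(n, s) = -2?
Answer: 95/113 ≈ 0.84071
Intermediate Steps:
Y(P, f) = -6 + f (Y(P, f) = (0 - 6) + f = -6 + f)
A = -2 (A = -6 + 4 = -2)
S(c) = 3 (S(c) = -2 + 5 = 3)
(-58 - 37)/(-116 + S(-3)) = (-58 - 37)/(-116 + 3) = -95/(-113) = -95*(-1/113) = 95/113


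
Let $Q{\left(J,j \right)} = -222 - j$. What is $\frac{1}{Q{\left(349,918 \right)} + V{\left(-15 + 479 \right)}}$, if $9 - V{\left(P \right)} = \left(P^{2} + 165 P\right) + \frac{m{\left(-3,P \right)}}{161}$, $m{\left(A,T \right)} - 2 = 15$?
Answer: $- \frac{161}{47170924} \approx -3.4131 \cdot 10^{-6}$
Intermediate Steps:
$m{\left(A,T \right)} = 17$ ($m{\left(A,T \right)} = 2 + 15 = 17$)
$V{\left(P \right)} = \frac{1432}{161} - P^{2} - 165 P$ ($V{\left(P \right)} = 9 - \left(\left(P^{2} + 165 P\right) + \frac{17}{161}\right) = 9 - \left(\frac{17}{161} + P^{2} + 165 P\right) = \frac{1432}{161} - P^{2} - 165 P$)
$\frac{1}{Q{\left(349,918 \right)} + V{\left(-15 + 479 \right)}} = \frac{1}{\left(-222 - 918\right) - \left(- \frac{1432}{161} + \left(-15 + 479\right)^{2} + 165 \left(-15 + 479\right)\right)} = \frac{1}{\left(-222 - 918\right) - \frac{46987384}{161}} = \frac{1}{-1140 - \frac{46987384}{161}} = \frac{1}{- \frac{47170924}{161}} = - \frac{161}{47170924}$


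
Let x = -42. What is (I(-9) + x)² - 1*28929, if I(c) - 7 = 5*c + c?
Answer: -21008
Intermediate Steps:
I(c) = 7 + 6*c (I(c) = 7 + (5*c + c) = 7 + 6*c)
(I(-9) + x)² - 1*28929 = ((7 + 6*(-9)) - 42)² - 1*28929 = ((7 - 54) - 42)² - 28929 = (-47 - 42)² - 28929 = (-89)² - 28929 = 7921 - 28929 = -21008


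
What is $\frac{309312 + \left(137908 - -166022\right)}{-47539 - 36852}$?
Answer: $- \frac{613242}{84391} \approx -7.2667$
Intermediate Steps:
$\frac{309312 + \left(137908 - -166022\right)}{-47539 - 36852} = \frac{309312 + \left(137908 + 166022\right)}{-84391} = \left(309312 + 303930\right) \left(- \frac{1}{84391}\right) = 613242 \left(- \frac{1}{84391}\right) = - \frac{613242}{84391}$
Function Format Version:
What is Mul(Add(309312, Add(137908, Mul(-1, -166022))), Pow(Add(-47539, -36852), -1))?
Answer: Rational(-613242, 84391) ≈ -7.2667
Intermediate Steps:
Mul(Add(309312, Add(137908, Mul(-1, -166022))), Pow(Add(-47539, -36852), -1)) = Mul(Add(309312, Add(137908, 166022)), Pow(-84391, -1)) = Mul(Add(309312, 303930), Rational(-1, 84391)) = Mul(613242, Rational(-1, 84391)) = Rational(-613242, 84391)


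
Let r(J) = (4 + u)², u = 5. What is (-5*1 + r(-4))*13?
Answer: 988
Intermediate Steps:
r(J) = 81 (r(J) = (4 + 5)² = 9² = 81)
(-5*1 + r(-4))*13 = (-5*1 + 81)*13 = (-5 + 81)*13 = 76*13 = 988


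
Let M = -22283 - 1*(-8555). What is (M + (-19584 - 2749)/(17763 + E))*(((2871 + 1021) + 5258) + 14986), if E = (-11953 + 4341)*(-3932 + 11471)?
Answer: -19008621801518552/57369105 ≈ -3.3134e+8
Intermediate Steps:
E = -57386868 (E = -7612*7539 = -57386868)
M = -13728 (M = -22283 + 8555 = -13728)
(M + (-19584 - 2749)/(17763 + E))*(((2871 + 1021) + 5258) + 14986) = (-13728 + (-19584 - 2749)/(17763 - 57386868))*(((2871 + 1021) + 5258) + 14986) = (-13728 - 22333/(-57369105))*((3892 + 5258) + 14986) = (-13728 - 22333*(-1/57369105))*(9150 + 14986) = (-13728 + 22333/57369105)*24136 = -787563051107/57369105*24136 = -19008621801518552/57369105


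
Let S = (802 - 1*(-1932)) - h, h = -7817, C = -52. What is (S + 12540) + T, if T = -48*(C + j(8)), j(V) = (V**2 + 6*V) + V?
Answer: 19827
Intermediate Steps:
j(V) = V**2 + 7*V
S = 10551 (S = (802 - 1*(-1932)) - 1*(-7817) = (802 + 1932) + 7817 = 2734 + 7817 = 10551)
T = -3264 (T = -48*(-52 + 8*(7 + 8)) = -48*(-52 + 8*15) = -48*(-52 + 120) = -48*68 = -3264)
(S + 12540) + T = (10551 + 12540) - 3264 = 23091 - 3264 = 19827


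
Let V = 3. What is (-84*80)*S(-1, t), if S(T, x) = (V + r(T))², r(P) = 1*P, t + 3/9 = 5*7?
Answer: -26880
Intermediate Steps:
t = 104/3 (t = -⅓ + 5*7 = -⅓ + 35 = 104/3 ≈ 34.667)
r(P) = P
S(T, x) = (3 + T)²
(-84*80)*S(-1, t) = (-84*80)*(3 - 1)² = -6720*2² = -6720*4 = -26880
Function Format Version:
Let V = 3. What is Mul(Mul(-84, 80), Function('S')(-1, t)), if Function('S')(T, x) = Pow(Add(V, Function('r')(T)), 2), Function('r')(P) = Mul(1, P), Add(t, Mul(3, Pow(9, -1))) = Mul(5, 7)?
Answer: -26880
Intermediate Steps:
t = Rational(104, 3) (t = Add(Rational(-1, 3), Mul(5, 7)) = Add(Rational(-1, 3), 35) = Rational(104, 3) ≈ 34.667)
Function('r')(P) = P
Function('S')(T, x) = Pow(Add(3, T), 2)
Mul(Mul(-84, 80), Function('S')(-1, t)) = Mul(Mul(-84, 80), Pow(Add(3, -1), 2)) = Mul(-6720, Pow(2, 2)) = Mul(-6720, 4) = -26880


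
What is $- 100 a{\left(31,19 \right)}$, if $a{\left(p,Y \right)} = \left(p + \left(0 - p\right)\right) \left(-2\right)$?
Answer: $0$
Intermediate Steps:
$a{\left(p,Y \right)} = 0$ ($a{\left(p,Y \right)} = \left(p - p\right) \left(-2\right) = 0 \left(-2\right) = 0$)
$- 100 a{\left(31,19 \right)} = \left(-100\right) 0 = 0$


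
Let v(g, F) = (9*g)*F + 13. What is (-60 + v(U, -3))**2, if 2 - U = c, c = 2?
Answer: 2209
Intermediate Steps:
U = 0 (U = 2 - 1*2 = 2 - 2 = 0)
v(g, F) = 13 + 9*F*g (v(g, F) = 9*F*g + 13 = 13 + 9*F*g)
(-60 + v(U, -3))**2 = (-60 + (13 + 9*(-3)*0))**2 = (-60 + (13 + 0))**2 = (-60 + 13)**2 = (-47)**2 = 2209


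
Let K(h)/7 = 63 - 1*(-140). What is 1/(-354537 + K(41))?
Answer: -1/353116 ≈ -2.8319e-6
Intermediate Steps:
K(h) = 1421 (K(h) = 7*(63 - 1*(-140)) = 7*(63 + 140) = 7*203 = 1421)
1/(-354537 + K(41)) = 1/(-354537 + 1421) = 1/(-353116) = -1/353116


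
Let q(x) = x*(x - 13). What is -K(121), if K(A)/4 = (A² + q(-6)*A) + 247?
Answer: -114728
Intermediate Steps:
q(x) = x*(-13 + x)
K(A) = 988 + 4*A² + 456*A (K(A) = 4*((A² + (-6*(-13 - 6))*A) + 247) = 4*((A² + (-6*(-19))*A) + 247) = 4*((A² + 114*A) + 247) = 4*(247 + A² + 114*A) = 988 + 4*A² + 456*A)
-K(121) = -(988 + 4*121² + 456*121) = -(988 + 4*14641 + 55176) = -(988 + 58564 + 55176) = -1*114728 = -114728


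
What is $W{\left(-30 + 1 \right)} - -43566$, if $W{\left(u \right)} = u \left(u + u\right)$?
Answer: $45248$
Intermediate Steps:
$W{\left(u \right)} = 2 u^{2}$ ($W{\left(u \right)} = u 2 u = 2 u^{2}$)
$W{\left(-30 + 1 \right)} - -43566 = 2 \left(-30 + 1\right)^{2} - -43566 = 2 \left(-29\right)^{2} + 43566 = 2 \cdot 841 + 43566 = 1682 + 43566 = 45248$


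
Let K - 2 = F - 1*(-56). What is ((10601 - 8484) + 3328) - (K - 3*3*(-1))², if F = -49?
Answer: 5121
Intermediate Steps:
K = 9 (K = 2 + (-49 - 1*(-56)) = 2 + (-49 + 56) = 2 + 7 = 9)
((10601 - 8484) + 3328) - (K - 3*3*(-1))² = ((10601 - 8484) + 3328) - (9 - 3*3*(-1))² = (2117 + 3328) - (9 - 9*(-1))² = 5445 - (9 + 9)² = 5445 - 1*18² = 5445 - 1*324 = 5445 - 324 = 5121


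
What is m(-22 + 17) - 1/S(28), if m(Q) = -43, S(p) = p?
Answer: -1205/28 ≈ -43.036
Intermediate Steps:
m(-22 + 17) - 1/S(28) = -43 - 1/28 = -1205/28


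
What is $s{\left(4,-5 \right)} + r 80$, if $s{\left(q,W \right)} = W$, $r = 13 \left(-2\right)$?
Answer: $-2085$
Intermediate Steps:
$r = -26$
$s{\left(4,-5 \right)} + r 80 = -5 - 2080 = -2085$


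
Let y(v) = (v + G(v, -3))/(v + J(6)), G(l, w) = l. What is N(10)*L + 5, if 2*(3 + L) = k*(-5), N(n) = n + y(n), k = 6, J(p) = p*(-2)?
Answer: 5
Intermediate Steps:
J(p) = -2*p
y(v) = 2*v/(-12 + v) (y(v) = (v + v)/(v - 2*6) = (2*v)/(v - 12) = (2*v)/(-12 + v) = 2*v/(-12 + v))
N(n) = n + 2*n/(-12 + n)
L = -18 (L = -3 + (6*(-5))/2 = -3 + (½)*(-30) = -3 - 15 = -18)
N(10)*L + 5 = (10*(-10 + 10)/(-12 + 10))*(-18) + 5 = (10*0/(-2))*(-18) + 5 = (10*(-½)*0)*(-18) + 5 = 0*(-18) + 5 = 0 + 5 = 5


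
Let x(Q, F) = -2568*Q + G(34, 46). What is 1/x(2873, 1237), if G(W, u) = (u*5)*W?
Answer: -1/7370044 ≈ -1.3568e-7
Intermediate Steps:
G(W, u) = 5*W*u (G(W, u) = (5*u)*W = 5*W*u)
x(Q, F) = 7820 - 2568*Q (x(Q, F) = -2568*Q + 5*34*46 = -2568*Q + 7820 = 7820 - 2568*Q)
1/x(2873, 1237) = 1/(7820 - 2568*2873) = 1/(7820 - 7377864) = 1/(-7370044) = -1/7370044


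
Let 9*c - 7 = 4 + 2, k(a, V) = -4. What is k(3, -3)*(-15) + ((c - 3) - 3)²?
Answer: 6541/81 ≈ 80.753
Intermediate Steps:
c = 13/9 (c = 7/9 + (4 + 2)/9 = 7/9 + (⅑)*6 = 7/9 + ⅔ = 13/9 ≈ 1.4444)
k(3, -3)*(-15) + ((c - 3) - 3)² = -4*(-15) + ((13/9 - 3) - 3)² = 60 + (-14/9 - 3)² = 60 + (-41/9)² = 60 + 1681/81 = 6541/81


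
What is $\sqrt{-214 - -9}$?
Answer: $i \sqrt{205} \approx 14.318 i$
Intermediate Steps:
$\sqrt{-214 - -9} = \sqrt{-214 + 9} = \sqrt{-205} = i \sqrt{205}$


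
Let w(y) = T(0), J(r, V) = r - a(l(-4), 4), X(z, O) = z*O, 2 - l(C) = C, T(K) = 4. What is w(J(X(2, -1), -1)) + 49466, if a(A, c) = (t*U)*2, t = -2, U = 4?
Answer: 49470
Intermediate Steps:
l(C) = 2 - C
a(A, c) = -16 (a(A, c) = -2*4*2 = -8*2 = -16)
X(z, O) = O*z
J(r, V) = 16 + r (J(r, V) = r - 1*(-16) = r + 16 = 16 + r)
w(y) = 4
w(J(X(2, -1), -1)) + 49466 = 4 + 49466 = 49470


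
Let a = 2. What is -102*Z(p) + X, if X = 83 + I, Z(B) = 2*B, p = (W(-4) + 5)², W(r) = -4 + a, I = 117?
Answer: -1636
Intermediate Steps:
W(r) = -2 (W(r) = -4 + 2 = -2)
p = 9 (p = (-2 + 5)² = 3² = 9)
X = 200 (X = 83 + 117 = 200)
-102*Z(p) + X = -204*9 + 200 = -102*18 + 200 = -1836 + 200 = -1636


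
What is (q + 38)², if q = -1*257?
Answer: 47961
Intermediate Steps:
q = -257
(q + 38)² = (-257 + 38)² = (-219)² = 47961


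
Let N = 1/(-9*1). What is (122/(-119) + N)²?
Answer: 1481089/1147041 ≈ 1.2912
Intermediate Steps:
N = -⅑ (N = 1/(-9) = -⅑ ≈ -0.11111)
(122/(-119) + N)² = (122/(-119) - ⅑)² = (122*(-1/119) - ⅑)² = (-122/119 - ⅑)² = (-1217/1071)² = 1481089/1147041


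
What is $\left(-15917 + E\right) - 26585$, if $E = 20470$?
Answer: $-22032$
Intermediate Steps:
$\left(-15917 + E\right) - 26585 = \left(-15917 + 20470\right) - 26585 = 4553 - 26585 = -22032$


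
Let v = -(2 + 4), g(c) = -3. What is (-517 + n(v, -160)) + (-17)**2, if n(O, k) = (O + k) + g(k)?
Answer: -397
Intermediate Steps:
v = -6 (v = -1*6 = -6)
n(O, k) = -3 + O + k (n(O, k) = (O + k) - 3 = -3 + O + k)
(-517 + n(v, -160)) + (-17)**2 = (-517 + (-3 - 6 - 160)) + (-17)**2 = (-517 - 169) + 289 = -686 + 289 = -397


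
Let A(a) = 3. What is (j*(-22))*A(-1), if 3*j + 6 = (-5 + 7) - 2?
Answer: 132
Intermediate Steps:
j = -2 (j = -2 + ((-5 + 7) - 2)/3 = -2 + (2 - 2)/3 = -2 + (⅓)*0 = -2 + 0 = -2)
(j*(-22))*A(-1) = -2*(-22)*3 = 44*3 = 132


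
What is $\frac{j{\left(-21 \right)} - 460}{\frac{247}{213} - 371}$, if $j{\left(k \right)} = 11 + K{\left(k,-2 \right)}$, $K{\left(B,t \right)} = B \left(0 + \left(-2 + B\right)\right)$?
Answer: $- \frac{3621}{39388} \approx -0.091932$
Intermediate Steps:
$K{\left(B,t \right)} = B \left(-2 + B\right)$
$j{\left(k \right)} = 11 + k \left(-2 + k\right)$
$\frac{j{\left(-21 \right)} - 460}{\frac{247}{213} - 371} = \frac{\left(11 - 21 \left(-2 - 21\right)\right) - 460}{\frac{247}{213} - 371} = \frac{\left(11 - -483\right) - 460}{247 \cdot \frac{1}{213} - 371} = \frac{\left(11 + 483\right) - 460}{\frac{247}{213} - 371} = \frac{494 - 460}{- \frac{78776}{213}} = 34 \left(- \frac{213}{78776}\right) = - \frac{3621}{39388}$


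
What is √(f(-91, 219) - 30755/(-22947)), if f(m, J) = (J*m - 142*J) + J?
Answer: I*√26752999080687/22947 ≈ 225.4*I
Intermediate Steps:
f(m, J) = -141*J + J*m (f(m, J) = (-142*J + J*m) + J = -141*J + J*m)
√(f(-91, 219) - 30755/(-22947)) = √(219*(-141 - 91) - 30755/(-22947)) = √(219*(-232) - 30755*(-1/22947)) = √(-50808 + 30755/22947) = √(-1165860421/22947) = I*√26752999080687/22947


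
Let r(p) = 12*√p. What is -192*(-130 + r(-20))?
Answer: 24960 - 4608*I*√5 ≈ 24960.0 - 10304.0*I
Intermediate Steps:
-192*(-130 + r(-20)) = -192*(-130 + 12*√(-20)) = -192*(-130 + 12*(2*I*√5)) = -192*(-130 + 24*I*√5) = 24960 - 4608*I*√5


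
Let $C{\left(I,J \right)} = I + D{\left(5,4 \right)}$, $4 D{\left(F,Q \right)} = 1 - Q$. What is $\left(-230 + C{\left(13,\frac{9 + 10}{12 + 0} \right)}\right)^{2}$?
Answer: $\frac{758641}{16} \approx 47415.0$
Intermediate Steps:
$D{\left(F,Q \right)} = \frac{1}{4} - \frac{Q}{4}$ ($D{\left(F,Q \right)} = \frac{1 - Q}{4} = \frac{1}{4} - \frac{Q}{4}$)
$C{\left(I,J \right)} = - \frac{3}{4} + I$ ($C{\left(I,J \right)} = I + \left(\frac{1}{4} - 1\right) = I - \frac{3}{4} = - \frac{3}{4} + I$)
$\left(-230 + C{\left(13,\frac{9 + 10}{12 + 0} \right)}\right)^{2} = \left(-230 + \left(- \frac{3}{4} + 13\right)\right)^{2} = \left(-230 + \frac{49}{4}\right)^{2} = \left(- \frac{871}{4}\right)^{2} = \frac{758641}{16}$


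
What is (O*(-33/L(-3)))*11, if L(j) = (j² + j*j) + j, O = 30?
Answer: -726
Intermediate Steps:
L(j) = j + 2*j² (L(j) = (j² + j²) + j = 2*j² + j = j + 2*j²)
(O*(-33/L(-3)))*11 = (30*(-33*(-1/(3*(1 + 2*(-3))))))*11 = (30*(-33*(-1/(3*(1 - 6)))))*11 = (30*(-33/((-3*(-5)))))*11 = (30*(-33/15))*11 = (30*(-33*1/15))*11 = (30*(-11/5))*11 = -66*11 = -726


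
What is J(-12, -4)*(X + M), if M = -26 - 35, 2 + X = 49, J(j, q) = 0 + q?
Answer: 56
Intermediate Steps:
J(j, q) = q
X = 47 (X = -2 + 49 = 47)
M = -61
J(-12, -4)*(X + M) = -4*(47 - 61) = -4*(-14) = 56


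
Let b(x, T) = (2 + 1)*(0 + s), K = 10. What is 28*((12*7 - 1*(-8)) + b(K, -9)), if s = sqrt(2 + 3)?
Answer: 2576 + 84*sqrt(5) ≈ 2763.8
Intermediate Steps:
s = sqrt(5) ≈ 2.2361
b(x, T) = 3*sqrt(5) (b(x, T) = (2 + 1)*(0 + sqrt(5)) = 3*sqrt(5))
28*((12*7 - 1*(-8)) + b(K, -9)) = 28*((12*7 - 1*(-8)) + 3*sqrt(5)) = 28*((84 + 8) + 3*sqrt(5)) = 28*(92 + 3*sqrt(5)) = 2576 + 84*sqrt(5)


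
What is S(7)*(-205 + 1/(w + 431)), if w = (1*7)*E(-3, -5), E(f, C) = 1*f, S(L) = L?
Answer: -588343/410 ≈ -1435.0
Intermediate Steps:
E(f, C) = f
w = -21 (w = (1*7)*(-3) = 7*(-3) = -21)
S(7)*(-205 + 1/(w + 431)) = 7*(-205 + 1/(-21 + 431)) = 7*(-205 + 1/410) = 7*(-84049/410) = -588343/410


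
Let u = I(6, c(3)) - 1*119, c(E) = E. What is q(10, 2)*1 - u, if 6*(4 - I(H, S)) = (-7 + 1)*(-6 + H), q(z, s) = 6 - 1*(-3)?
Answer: 124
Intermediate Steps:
q(z, s) = 9 (q(z, s) = 6 + 3 = 9)
I(H, S) = -2 + H (I(H, S) = 4 - (-7 + 1)*(-6 + H)/6 = 4 - (-1)*(-6 + H) = 4 - (36 - 6*H)/6 = 4 + (-6 + H) = -2 + H)
u = -115 (u = (-2 + 6) - 1*119 = 4 - 119 = -115)
q(10, 2)*1 - u = 9*1 - 1*(-115) = 9 + 115 = 124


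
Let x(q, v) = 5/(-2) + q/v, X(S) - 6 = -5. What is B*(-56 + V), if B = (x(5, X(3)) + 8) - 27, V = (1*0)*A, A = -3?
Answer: 924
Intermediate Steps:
X(S) = 1 (X(S) = 6 - 5 = 1)
x(q, v) = -5/2 + q/v (x(q, v) = 5*(-½) + q/v = -5/2 + q/v)
V = 0 (V = (1*0)*(-3) = 0*(-3) = 0)
B = -33/2 (B = ((-5/2 + 5/1) + 8) - 27 = ((-5/2 + 5*1) + 8) - 27 = ((-5/2 + 5) + 8) - 27 = (5/2 + 8) - 27 = 21/2 - 27 = -33/2 ≈ -16.500)
B*(-56 + V) = -33*(-56 + 0)/2 = -33/2*(-56) = 924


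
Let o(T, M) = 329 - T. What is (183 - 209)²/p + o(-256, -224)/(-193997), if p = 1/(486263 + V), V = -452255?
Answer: 4459876183191/193997 ≈ 2.2989e+7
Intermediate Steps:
p = 1/34008 (p = 1/(486263 - 452255) = 1/34008 ≈ 2.9405e-5)
(183 - 209)²/p + o(-256, -224)/(-193997) = (183 - 209)²/(1/34008) + (329 - 1*(-256))/(-193997) = (-26)²*34008 + (329 + 256)*(-1/193997) = 676*34008 + 585*(-1/193997) = 22989408 - 585/193997 = 4459876183191/193997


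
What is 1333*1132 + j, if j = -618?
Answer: 1508338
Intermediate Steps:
1333*1132 + j = 1333*1132 - 618 = 1508956 - 618 = 1508338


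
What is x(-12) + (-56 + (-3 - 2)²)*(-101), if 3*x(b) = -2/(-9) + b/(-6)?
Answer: 84557/27 ≈ 3131.7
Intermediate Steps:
x(b) = 2/27 - b/18 (x(b) = (-2/(-9) + b/(-6))/3 = (-2*(-⅑) + b*(-⅙))/3 = (2/9 - b/6)/3 = 2/27 - b/18)
x(-12) + (-56 + (-3 - 2)²)*(-101) = (2/27 - 1/18*(-12)) + (-56 + (-3 - 2)²)*(-101) = (2/27 + ⅔) + (-56 + (-5)²)*(-101) = 20/27 + (-56 + 25)*(-101) = 20/27 - 31*(-101) = 20/27 + 3131 = 84557/27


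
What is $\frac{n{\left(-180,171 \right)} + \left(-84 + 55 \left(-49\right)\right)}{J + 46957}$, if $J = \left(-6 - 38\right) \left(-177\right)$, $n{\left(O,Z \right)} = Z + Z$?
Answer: $- \frac{2437}{54745} \approx -0.044515$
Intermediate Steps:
$n{\left(O,Z \right)} = 2 Z$
$J = 7788$ ($J = \left(-44\right) \left(-177\right) = 7788$)
$\frac{n{\left(-180,171 \right)} + \left(-84 + 55 \left(-49\right)\right)}{J + 46957} = \frac{2 \cdot 171 + \left(-84 + 55 \left(-49\right)\right)}{7788 + 46957} = \frac{342 - 2779}{54745} = \left(342 - 2779\right) \frac{1}{54745} = \left(-2437\right) \frac{1}{54745} = - \frac{2437}{54745}$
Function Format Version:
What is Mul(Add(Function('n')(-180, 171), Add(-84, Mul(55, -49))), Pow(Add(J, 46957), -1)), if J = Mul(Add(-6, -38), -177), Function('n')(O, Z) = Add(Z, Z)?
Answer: Rational(-2437, 54745) ≈ -0.044515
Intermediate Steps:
Function('n')(O, Z) = Mul(2, Z)
J = 7788 (J = Mul(-44, -177) = 7788)
Mul(Add(Function('n')(-180, 171), Add(-84, Mul(55, -49))), Pow(Add(J, 46957), -1)) = Mul(Add(Mul(2, 171), Add(-84, Mul(55, -49))), Pow(Add(7788, 46957), -1)) = Mul(Add(342, Add(-84, -2695)), Pow(54745, -1)) = Mul(Add(342, -2779), Rational(1, 54745)) = Mul(-2437, Rational(1, 54745)) = Rational(-2437, 54745)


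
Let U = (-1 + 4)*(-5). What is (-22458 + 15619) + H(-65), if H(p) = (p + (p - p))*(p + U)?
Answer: -1639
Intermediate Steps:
U = -15 (U = 3*(-5) = -15)
H(p) = p*(-15 + p) (H(p) = (p + (p - p))*(p - 15) = (p + 0)*(-15 + p) = p*(-15 + p))
(-22458 + 15619) + H(-65) = (-22458 + 15619) - 65*(-15 - 65) = -6839 - 65*(-80) = -6839 + 5200 = -1639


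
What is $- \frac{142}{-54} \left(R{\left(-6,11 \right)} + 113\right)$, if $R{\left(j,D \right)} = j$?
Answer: $\frac{7597}{27} \approx 281.37$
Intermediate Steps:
$- \frac{142}{-54} \left(R{\left(-6,11 \right)} + 113\right) = - \frac{142}{-54} \left(-6 + 113\right) = \left(-142\right) \left(- \frac{1}{54}\right) 107 = \frac{71}{27} \cdot 107 = \frac{7597}{27}$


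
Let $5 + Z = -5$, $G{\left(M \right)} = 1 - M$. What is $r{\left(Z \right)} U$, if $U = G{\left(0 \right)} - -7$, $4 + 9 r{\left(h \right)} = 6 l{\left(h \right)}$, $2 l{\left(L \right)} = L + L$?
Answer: $- \frac{512}{9} \approx -56.889$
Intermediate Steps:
$l{\left(L \right)} = L$ ($l{\left(L \right)} = \frac{L + L}{2} = \frac{2 L}{2} = L$)
$Z = -10$ ($Z = -5 - 5 = -10$)
$r{\left(h \right)} = - \frac{4}{9} + \frac{2 h}{3}$ ($r{\left(h \right)} = - \frac{4}{9} + \frac{6 h}{9} = - \frac{4}{9} + \frac{2 h}{3}$)
$U = 8$ ($U = \left(1 - 0\right) - -7 = \left(1 + 0\right) + 7 = 1 + 7 = 8$)
$r{\left(Z \right)} U = \left(- \frac{4}{9} + \frac{2}{3} \left(-10\right)\right) 8 = \left(- \frac{4}{9} - \frac{20}{3}\right) 8 = \left(- \frac{64}{9}\right) 8 = - \frac{512}{9}$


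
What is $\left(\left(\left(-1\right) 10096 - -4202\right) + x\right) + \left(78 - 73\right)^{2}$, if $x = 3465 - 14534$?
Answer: $-16938$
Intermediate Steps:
$x = -11069$ ($x = 3465 - 14534 = -11069$)
$\left(\left(\left(-1\right) 10096 - -4202\right) + x\right) + \left(78 - 73\right)^{2} = \left(\left(\left(-1\right) 10096 - -4202\right) - 11069\right) + \left(78 - 73\right)^{2} = \left(\left(-10096 + \left(-3871 + 8073\right)\right) - 11069\right) + 5^{2} = \left(\left(-10096 + 4202\right) - 11069\right) + 25 = \left(-5894 - 11069\right) + 25 = -16963 + 25 = -16938$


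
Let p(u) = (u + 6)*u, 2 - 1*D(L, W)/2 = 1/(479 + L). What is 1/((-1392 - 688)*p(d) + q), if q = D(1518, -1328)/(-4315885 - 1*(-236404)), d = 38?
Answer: -2715574519/9444116439200102 ≈ -2.8754e-7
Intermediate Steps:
D(L, W) = 4 - 2/(479 + L)
q = -2662/2715574519 (q = (2*(957 + 2*1518)/(479 + 1518))/(-4315885 - 1*(-236404)) = (2*(957 + 3036)/1997)/(-4315885 + 236404) = (2*(1/1997)*3993)/(-4079481) = (7986/1997)*(-1/4079481) = -2662/2715574519 ≈ -9.8027e-7)
p(u) = u*(6 + u) (p(u) = (6 + u)*u = u*(6 + u))
1/((-1392 - 688)*p(d) + q) = 1/((-1392 - 688)*(38*(6 + 38)) - 2662/2715574519) = 1/(-79040*44 - 2662/2715574519) = 1/(-2080*1672 - 2662/2715574519) = 1/(-3477760 - 2662/2715574519) = 1/(-9444116439200102/2715574519) = -2715574519/9444116439200102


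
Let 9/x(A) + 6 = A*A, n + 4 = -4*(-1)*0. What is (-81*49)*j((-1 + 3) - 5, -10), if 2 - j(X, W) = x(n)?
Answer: -43659/10 ≈ -4365.9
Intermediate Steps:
n = -4 (n = -4 - 4*(-1)*0 = -4 + 4*0 = -4 + 0 = -4)
x(A) = 9/(-6 + A**2) (x(A) = 9/(-6 + A*A) = 9/(-6 + A**2))
j(X, W) = 11/10 (j(X, W) = 2 - 9/(-6 + (-4)**2) = 2 - 9/(-6 + 16) = 2 - 9/10 = 11/10)
(-81*49)*j((-1 + 3) - 5, -10) = -81*49*(11/10) = -3969*11/10 = -43659/10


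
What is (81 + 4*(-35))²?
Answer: 3481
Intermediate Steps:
(81 + 4*(-35))² = (81 - 140)² = (-59)² = 3481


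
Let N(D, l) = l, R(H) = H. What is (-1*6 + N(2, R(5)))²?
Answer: 1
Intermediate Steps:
(-1*6 + N(2, R(5)))² = (-1*6 + 5)² = (-6 + 5)² = (-1)² = 1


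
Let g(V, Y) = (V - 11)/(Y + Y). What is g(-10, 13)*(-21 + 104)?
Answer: -1743/26 ≈ -67.038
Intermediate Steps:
g(V, Y) = (-11 + V)/(2*Y) (g(V, Y) = (-11 + V)/((2*Y)) = (-11 + V)*(1/(2*Y)) = (-11 + V)/(2*Y))
g(-10, 13)*(-21 + 104) = ((½)*(-11 - 10)/13)*(-21 + 104) = ((½)*(1/13)*(-21))*83 = -21/26*83 = -1743/26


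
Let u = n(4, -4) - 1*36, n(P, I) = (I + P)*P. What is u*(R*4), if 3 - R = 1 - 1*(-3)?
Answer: 144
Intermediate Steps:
n(P, I) = P*(I + P)
R = -1 (R = 3 - (1 - 1*(-3)) = 3 - (1 + 3) = 3 - 1*4 = 3 - 4 = -1)
u = -36 (u = 4*(-4 + 4) - 1*36 = 4*0 - 36 = 0 - 36 = -36)
u*(R*4) = -(-36)*4 = -36*(-4) = 144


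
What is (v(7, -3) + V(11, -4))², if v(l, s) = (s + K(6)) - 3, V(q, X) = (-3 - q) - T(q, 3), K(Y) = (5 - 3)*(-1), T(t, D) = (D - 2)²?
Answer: 529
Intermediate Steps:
T(t, D) = (-2 + D)²
K(Y) = -2 (K(Y) = 2*(-1) = -2)
V(q, X) = -4 - q (V(q, X) = (-3 - q) - (-2 + 3)² = (-3 - q) - 1*1² = (-3 - q) - 1*1 = (-3 - q) - 1 = -4 - q)
v(l, s) = -5 + s (v(l, s) = (s - 2) - 3 = (-2 + s) - 3 = -5 + s)
(v(7, -3) + V(11, -4))² = ((-5 - 3) + (-4 - 1*11))² = (-8 + (-4 - 11))² = (-8 - 15)² = (-23)² = 529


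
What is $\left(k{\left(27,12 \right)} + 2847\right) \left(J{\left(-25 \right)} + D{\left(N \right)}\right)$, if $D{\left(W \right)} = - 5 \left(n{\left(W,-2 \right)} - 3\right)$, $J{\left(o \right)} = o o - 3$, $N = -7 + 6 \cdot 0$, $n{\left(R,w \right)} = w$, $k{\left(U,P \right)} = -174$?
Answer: $1729431$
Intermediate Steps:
$N = -7$ ($N = -7 + 0 = -7$)
$J{\left(o \right)} = -3 + o^{2}$ ($J{\left(o \right)} = o^{2} - 3 = -3 + o^{2}$)
$D{\left(W \right)} = 25$ ($D{\left(W \right)} = - 5 \left(-2 - 3\right) = \left(-5\right) \left(-5\right) = 25$)
$\left(k{\left(27,12 \right)} + 2847\right) \left(J{\left(-25 \right)} + D{\left(N \right)}\right) = \left(-174 + 2847\right) \left(\left(-3 + \left(-25\right)^{2}\right) + 25\right) = 2673 \left(\left(-3 + 625\right) + 25\right) = 2673 \left(622 + 25\right) = 2673 \cdot 647 = 1729431$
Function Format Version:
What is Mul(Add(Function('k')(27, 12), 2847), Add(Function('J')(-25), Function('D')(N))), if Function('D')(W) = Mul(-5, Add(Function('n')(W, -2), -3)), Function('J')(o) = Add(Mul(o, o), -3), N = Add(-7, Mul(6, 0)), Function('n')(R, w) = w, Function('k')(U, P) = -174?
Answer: 1729431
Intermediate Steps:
N = -7 (N = Add(-7, 0) = -7)
Function('J')(o) = Add(-3, Pow(o, 2)) (Function('J')(o) = Add(Pow(o, 2), -3) = Add(-3, Pow(o, 2)))
Function('D')(W) = 25 (Function('D')(W) = Mul(-5, Add(-2, -3)) = Mul(-5, -5) = 25)
Mul(Add(Function('k')(27, 12), 2847), Add(Function('J')(-25), Function('D')(N))) = Mul(Add(-174, 2847), Add(Add(-3, Pow(-25, 2)), 25)) = Mul(2673, Add(Add(-3, 625), 25)) = Mul(2673, Add(622, 25)) = Mul(2673, 647) = 1729431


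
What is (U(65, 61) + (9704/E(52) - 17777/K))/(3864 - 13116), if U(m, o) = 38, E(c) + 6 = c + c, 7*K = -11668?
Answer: -84436463/5289664464 ≈ -0.015963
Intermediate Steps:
K = -11668/7 (K = (⅐)*(-11668) = -11668/7 ≈ -1666.9)
E(c) = -6 + 2*c (E(c) = -6 + (c + c) = -6 + 2*c)
(U(65, 61) + (9704/E(52) - 17777/K))/(3864 - 13116) = (38 + (9704/(-6 + 2*52) - 17777/(-11668/7)))/(3864 - 13116) = (38 + (9704/(-6 + 104) - 17777*(-7/11668)))/(-9252) = (38 + (9704/98 + 124439/11668))*(-1/9252) = (38 + (9704*(1/98) + 124439/11668))*(-1/9252) = (38 + (4852/49 + 124439/11668))*(-1/9252) = (38 + 62710647/571732)*(-1/9252) = (84436463/571732)*(-1/9252) = -84436463/5289664464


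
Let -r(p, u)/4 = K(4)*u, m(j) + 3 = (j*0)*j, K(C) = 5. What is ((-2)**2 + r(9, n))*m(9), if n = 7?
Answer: 408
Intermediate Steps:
m(j) = -3 (m(j) = -3 + (j*0)*j = -3 + 0*j = -3 + 0 = -3)
r(p, u) = -20*u
((-2)**2 + r(9, n))*m(9) = ((-2)**2 - 20*7)*(-3) = (4 - 140)*(-3) = -136*(-3) = 408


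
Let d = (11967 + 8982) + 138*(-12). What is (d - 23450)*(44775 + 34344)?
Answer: -328897683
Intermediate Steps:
d = 19293 (d = 20949 - 1656 = 19293)
(d - 23450)*(44775 + 34344) = (19293 - 23450)*(44775 + 34344) = -4157*79119 = -328897683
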